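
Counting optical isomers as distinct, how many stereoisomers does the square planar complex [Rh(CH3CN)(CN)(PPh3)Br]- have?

3

A square has two trans pairs of vertices; adjacent vertices are cis.
The distinct arrangements are (3 in all): (Br/CN trans, CH3CN/PPh3 trans); (Br/PPh3 trans, CH3CN/CN trans); (Br/CH3CN trans, CN/PPh3 trans).
Each arrangement has an internal mirror plane or centre of symmetry, so none is chiral.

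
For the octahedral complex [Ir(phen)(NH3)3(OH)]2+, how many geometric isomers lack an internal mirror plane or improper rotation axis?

The six octahedral sites form three mutually perpendicular trans pairs.
Each phen is bidentate and must span two cis positions.
Systematic placement gives 2 geometric isomers: NH3 mer; NH3 fac.
Each arrangement has an internal mirror plane or centre of symmetry, so none is chiral.

0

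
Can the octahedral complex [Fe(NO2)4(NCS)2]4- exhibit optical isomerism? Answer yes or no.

no

An octahedron has six vertices in three trans pairs; every non-trans pair is cis.
There are 2 geometric isomers: NCS trans; NCS cis.
Each arrangement has an internal mirror plane or centre of symmetry, so none is chiral.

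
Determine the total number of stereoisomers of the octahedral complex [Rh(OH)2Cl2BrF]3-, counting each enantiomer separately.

The six octahedral sites form three mutually perpendicular trans pairs.
Working through the distinct placements yields 6 geometric isomers: OH trans, Cl cis; OH cis, Cl cis (3 arrangements, 2 chiral); OH trans, Cl trans; OH cis, Cl trans.
Of these, 2 lack any improper symmetry element and so occur as enantiomeric pairs, giving 6 + 2 = 8 stereoisomers in total.

8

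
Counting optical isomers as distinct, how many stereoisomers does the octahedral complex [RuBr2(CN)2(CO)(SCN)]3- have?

There are 6 geometric isomers: Br trans, CN trans; Br trans, CN cis; Br cis, CN cis (3 arrangements, 2 chiral); Br cis, CN trans.
Of these, 2 lack any improper symmetry element and so occur as enantiomeric pairs, giving 6 + 2 = 8 stereoisomers in total.

8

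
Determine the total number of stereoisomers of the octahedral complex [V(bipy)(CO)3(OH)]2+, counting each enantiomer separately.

2

Each bipy is bidentate and must span two cis positions.
Working through the distinct placements yields 2 geometric isomers: CO mer; CO fac.
Each arrangement has an internal mirror plane or centre of symmetry, so none is chiral.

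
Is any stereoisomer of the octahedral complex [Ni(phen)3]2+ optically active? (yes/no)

In an octahedral complex each vertex has one trans partner and four cis neighbours.
Each phen is bidentate and must span two cis positions.
Only one geometric arrangement is possible; it has no improper symmetry element, so it exists as a pair of enantiomers (2 stereoisomers).

yes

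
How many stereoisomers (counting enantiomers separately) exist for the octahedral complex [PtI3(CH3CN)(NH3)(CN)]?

5

In an octahedral complex each vertex has one trans partner and four cis neighbours.
There are 4 geometric isomers: I mer (3 arrangements); I fac (chiral).
One of these lacks any improper symmetry element and so occurs as an enantiomeric pair, giving 4 + 1 = 5 stereoisomers in total.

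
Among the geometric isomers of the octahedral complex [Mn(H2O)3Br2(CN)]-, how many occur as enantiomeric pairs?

An octahedron has six vertices in three trans pairs; every non-trans pair is cis.
The distinct arrangements are (3 in all): H2O mer, Br trans; H2O mer, Br cis; H2O fac, Br cis.
Each arrangement has an internal mirror plane or centre of symmetry, so none is chiral.

0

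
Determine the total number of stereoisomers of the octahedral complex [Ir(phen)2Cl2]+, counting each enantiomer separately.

An octahedron has six vertices in three trans pairs; every non-trans pair is cis.
Each phen is bidentate and must span two cis positions.
The distinct arrangements are (2 in all): Cl trans; Cl cis (chiral).
One of these lacks any improper symmetry element and so occurs as an enantiomeric pair, giving 2 + 1 = 3 stereoisomers in total.

3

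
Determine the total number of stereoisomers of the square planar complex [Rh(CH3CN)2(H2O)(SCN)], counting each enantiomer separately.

2

A square has two trans pairs of vertices; adjacent vertices are cis.
Working through the distinct placements yields 2 geometric isomers: CH3CN cis; CH3CN trans.
Each arrangement has an internal mirror plane or centre of symmetry, so none is chiral.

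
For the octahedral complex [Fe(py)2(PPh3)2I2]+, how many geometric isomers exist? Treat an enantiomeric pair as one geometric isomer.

In an octahedral complex each vertex has one trans partner and four cis neighbours.
The distinct arrangements are (5 in all): py trans, PPh3 trans, I trans; py cis, PPh3 cis, I trans; py trans, PPh3 cis, I cis; py cis, PPh3 cis, I cis (chiral); py cis, PPh3 trans, I cis.

5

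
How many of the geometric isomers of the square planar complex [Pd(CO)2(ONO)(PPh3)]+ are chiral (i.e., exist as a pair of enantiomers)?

A square has two trans pairs of vertices; adjacent vertices are cis.
The distinct arrangements are (2 in all): CO cis; CO trans.
Each arrangement has an internal mirror plane or centre of symmetry, so none is chiral.

0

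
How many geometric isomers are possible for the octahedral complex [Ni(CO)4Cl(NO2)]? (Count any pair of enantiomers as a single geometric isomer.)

2

In an octahedral complex each vertex has one trans partner and four cis neighbours.
The distinct arrangements are (2 in all): Cl and NO2 mutually trans; Cl and NO2 mutually cis.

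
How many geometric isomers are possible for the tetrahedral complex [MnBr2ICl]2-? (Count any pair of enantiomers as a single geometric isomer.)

1

All four vertices of a tetrahedron are equivalent and mutually adjacent, so cis/trans isomerism cannot arise.
Only one geometric arrangement is possible.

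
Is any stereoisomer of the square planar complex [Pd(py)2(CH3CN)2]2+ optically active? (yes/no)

no

In a square planar complex each vertex has one trans partner and two cis neighbours.
The distinct arrangements are (2 in all): py cis; py trans.
Each arrangement has an internal mirror plane or centre of symmetry, so none is chiral.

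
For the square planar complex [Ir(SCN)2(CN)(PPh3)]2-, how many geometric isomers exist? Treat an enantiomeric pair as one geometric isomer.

2

In a square planar complex each vertex has one trans partner and two cis neighbours.
Systematic placement gives 2 geometric isomers: SCN cis; SCN trans.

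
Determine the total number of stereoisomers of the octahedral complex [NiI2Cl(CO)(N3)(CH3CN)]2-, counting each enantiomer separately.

15

In an octahedral complex each vertex has one trans partner and four cis neighbours.
Systematic enumeration (placing each ligand type in turn and discarding arrangements equivalent by rotation or reflection) gives 9 geometric isomers.
Of these, 6 lack any improper symmetry element and so occur as enantiomeric pairs, giving 9 + 6 = 15 stereoisomers in total.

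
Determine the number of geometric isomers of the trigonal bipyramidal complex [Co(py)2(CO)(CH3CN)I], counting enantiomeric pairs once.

7

Placing the ligands in turn and identifying arrangements related by rotation or reflection leaves 7 distinct geometric isomers.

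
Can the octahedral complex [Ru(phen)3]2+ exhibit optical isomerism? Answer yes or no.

An octahedron has six vertices in three trans pairs; every non-trans pair is cis.
Each phen is bidentate and must span two cis positions.
Only one geometric arrangement is possible; it has no improper symmetry element, so it exists as a pair of enantiomers (2 stereoisomers).

yes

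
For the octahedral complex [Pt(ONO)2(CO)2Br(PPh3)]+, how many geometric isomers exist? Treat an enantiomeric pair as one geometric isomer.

6

The six octahedral sites form three mutually perpendicular trans pairs.
The distinct arrangements are (6 in all): ONO cis, CO cis (3 arrangements, 2 chiral); ONO trans, CO cis; ONO cis, CO trans; ONO trans, CO trans.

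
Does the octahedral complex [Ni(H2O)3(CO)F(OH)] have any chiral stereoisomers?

The six octahedral sites form three mutually perpendicular trans pairs.
The distinct arrangements are (4 in all): H2O mer (3 arrangements); H2O fac (chiral).
One of these lacks any improper symmetry element and so occurs as an enantiomeric pair, giving 4 + 1 = 5 stereoisomers in total.

yes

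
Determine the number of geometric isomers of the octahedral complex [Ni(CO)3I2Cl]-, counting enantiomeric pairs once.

There are 3 geometric isomers: CO mer, I trans; CO mer, I cis; CO fac, I cis.

3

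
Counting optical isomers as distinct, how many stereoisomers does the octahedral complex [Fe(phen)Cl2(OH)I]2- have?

In an octahedral complex each vertex has one trans partner and four cis neighbours.
Each phen is bidentate and must span two cis positions.
Systematic placement gives 4 geometric isomers: Cl trans; Cl cis (3 arrangements, 2 chiral).
Of these, 2 lack any improper symmetry element and so occur as enantiomeric pairs, giving 4 + 2 = 6 stereoisomers in total.

6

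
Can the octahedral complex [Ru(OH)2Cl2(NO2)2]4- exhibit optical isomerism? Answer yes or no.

yes

In an octahedral complex each vertex has one trans partner and four cis neighbours.
Systematic placement gives 5 geometric isomers: OH trans, Cl trans, NO2 trans; OH cis, Cl trans, NO2 cis; OH trans, Cl cis, NO2 cis; OH cis, Cl cis, NO2 cis (chiral); OH cis, Cl cis, NO2 trans.
One of these lacks any improper symmetry element and so occurs as an enantiomeric pair, giving 5 + 1 = 6 stereoisomers in total.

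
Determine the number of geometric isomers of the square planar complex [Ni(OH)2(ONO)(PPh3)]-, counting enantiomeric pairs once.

2

In a square planar complex each vertex has one trans partner and two cis neighbours.
Systematic placement gives 2 geometric isomers: OH cis; OH trans.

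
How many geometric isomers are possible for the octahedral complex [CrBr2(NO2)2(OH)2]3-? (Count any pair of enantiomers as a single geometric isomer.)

5

In an octahedral complex each vertex has one trans partner and four cis neighbours.
The distinct arrangements are (5 in all): Br trans, NO2 trans, OH trans; Br trans, NO2 cis, OH cis; Br cis, NO2 cis, OH trans; Br cis, NO2 cis, OH cis (chiral); Br cis, NO2 trans, OH cis.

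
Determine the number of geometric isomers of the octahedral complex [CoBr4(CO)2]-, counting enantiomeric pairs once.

2

An octahedron has six vertices in three trans pairs; every non-trans pair is cis.
The distinct arrangements are (2 in all): CO trans; CO cis.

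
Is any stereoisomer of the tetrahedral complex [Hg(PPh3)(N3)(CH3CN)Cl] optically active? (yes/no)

All four vertices of a tetrahedron are equivalent and mutually adjacent, so cis/trans isomerism cannot arise.
Only one geometric arrangement is possible; it has no improper symmetry element, so it exists as a pair of enantiomers (2 stereoisomers).

yes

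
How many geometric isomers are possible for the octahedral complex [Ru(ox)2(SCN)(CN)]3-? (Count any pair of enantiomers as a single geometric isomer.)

In an octahedral complex each vertex has one trans partner and four cis neighbours.
Each ox is bidentate and must span two cis positions.
There are 2 geometric isomers: SCN and CN mutually trans; SCN and CN mutually cis (chiral).

2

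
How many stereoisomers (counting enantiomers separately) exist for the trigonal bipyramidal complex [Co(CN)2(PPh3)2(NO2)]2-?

A trigonal bipyramid has two axial and three equatorial sites, which are chemically inequivalent.
Placing the ligands in turn and identifying arrangements related by rotation or reflection leaves 5 distinct geometric isomers.
One of these lacks any improper symmetry element and so occurs as an enantiomeric pair, giving 5 + 1 = 6 stereoisomers in total.

6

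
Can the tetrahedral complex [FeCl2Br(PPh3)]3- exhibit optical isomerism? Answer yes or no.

In a tetrahedral complex all four positions are equivalent and every pair of ligands is adjacent — there is no cis/trans distinction.
Only one geometric arrangement is possible.

no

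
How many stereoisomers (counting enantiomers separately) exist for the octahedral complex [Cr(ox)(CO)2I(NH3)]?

6

Each ox is bidentate and must span two cis positions.
Systematic placement gives 4 geometric isomers: CO trans; CO cis (3 arrangements, 2 chiral).
Of these, 2 lack any improper symmetry element and so occur as enantiomeric pairs, giving 4 + 2 = 6 stereoisomers in total.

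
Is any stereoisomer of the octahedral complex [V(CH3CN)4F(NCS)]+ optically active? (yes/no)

An octahedron has six vertices in three trans pairs; every non-trans pair is cis.
There are 2 geometric isomers: F and NCS mutually trans; F and NCS mutually cis.
Each arrangement has an internal mirror plane or centre of symmetry, so none is chiral.

no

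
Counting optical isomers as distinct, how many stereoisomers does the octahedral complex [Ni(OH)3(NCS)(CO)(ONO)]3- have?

5

The six octahedral sites form three mutually perpendicular trans pairs.
There are 4 geometric isomers: OH mer (3 arrangements); OH fac (chiral).
One of these lacks any improper symmetry element and so occurs as an enantiomeric pair, giving 4 + 1 = 5 stereoisomers in total.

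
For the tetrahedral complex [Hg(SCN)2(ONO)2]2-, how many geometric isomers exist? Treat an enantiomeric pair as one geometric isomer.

1

All four vertices of a tetrahedron are equivalent and mutually adjacent, so cis/trans isomerism cannot arise.
Only one geometric arrangement is possible.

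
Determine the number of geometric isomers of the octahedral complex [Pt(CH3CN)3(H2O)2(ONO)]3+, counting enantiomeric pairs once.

Working through the distinct placements yields 3 geometric isomers: CH3CN mer, H2O cis; CH3CN mer, H2O trans; CH3CN fac, H2O cis.

3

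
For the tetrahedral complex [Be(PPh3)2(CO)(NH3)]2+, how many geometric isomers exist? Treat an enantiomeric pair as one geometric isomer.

Only one geometric arrangement is possible.

1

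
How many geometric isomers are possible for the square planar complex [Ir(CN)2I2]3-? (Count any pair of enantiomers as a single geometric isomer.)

In a square planar complex each vertex has one trans partner and two cis neighbours.
Systematic placement gives 2 geometric isomers: CN cis; CN trans.

2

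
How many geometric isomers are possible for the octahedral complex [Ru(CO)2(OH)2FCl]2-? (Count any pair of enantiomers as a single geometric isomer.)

6

An octahedron has six vertices in three trans pairs; every non-trans pair is cis.
Working through the distinct placements yields 6 geometric isomers: CO trans, OH trans; CO trans, OH cis; CO cis, OH trans; CO cis, OH cis (3 arrangements, 2 chiral).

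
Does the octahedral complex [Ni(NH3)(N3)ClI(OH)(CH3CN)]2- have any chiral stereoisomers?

Exhaustive case analysis gives 15 geometric isomers.
Of these, 15 lack any improper symmetry element and so occur as enantiomeric pairs, giving 15 + 15 = 30 stereoisomers in total.

yes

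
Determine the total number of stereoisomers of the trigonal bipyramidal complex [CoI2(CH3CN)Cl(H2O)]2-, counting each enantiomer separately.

Exhaustive case analysis gives 7 geometric isomers.
Of these, 3 lack any improper symmetry element and so occur as enantiomeric pairs, giving 7 + 3 = 10 stereoisomers in total.

10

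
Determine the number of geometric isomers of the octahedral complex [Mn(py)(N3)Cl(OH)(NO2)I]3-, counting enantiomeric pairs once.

In an octahedral complex each vertex has one trans partner and four cis neighbours.
Systematic enumeration (placing each ligand type in turn and discarding arrangements equivalent by rotation or reflection) gives 15 geometric isomers.

15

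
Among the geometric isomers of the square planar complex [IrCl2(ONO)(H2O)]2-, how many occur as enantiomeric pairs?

0

A square has two trans pairs of vertices; adjacent vertices are cis.
The distinct arrangements are (2 in all): Cl cis; Cl trans.
Each arrangement has an internal mirror plane or centre of symmetry, so none is chiral.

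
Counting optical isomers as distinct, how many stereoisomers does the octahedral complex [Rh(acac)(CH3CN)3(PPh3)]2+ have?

An octahedron has six vertices in three trans pairs; every non-trans pair is cis.
Each acac is bidentate and must span two cis positions.
Systematic placement gives 2 geometric isomers: CH3CN mer; CH3CN fac.
Each arrangement has an internal mirror plane or centre of symmetry, so none is chiral.

2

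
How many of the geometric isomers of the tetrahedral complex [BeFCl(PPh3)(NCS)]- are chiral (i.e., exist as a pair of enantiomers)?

In a tetrahedral complex all four positions are equivalent and every pair of ligands is adjacent — there is no cis/trans distinction.
Only one geometric arrangement is possible; it has no improper symmetry element, so it exists as a pair of enantiomers (2 stereoisomers).

1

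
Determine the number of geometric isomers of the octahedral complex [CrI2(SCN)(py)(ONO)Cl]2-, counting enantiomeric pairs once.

In an octahedral complex each vertex has one trans partner and four cis neighbours.
Exhaustive case analysis gives 9 geometric isomers.

9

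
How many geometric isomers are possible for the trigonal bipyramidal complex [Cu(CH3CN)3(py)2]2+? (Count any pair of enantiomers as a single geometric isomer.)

A trigonal bipyramid has two axial and three equatorial sites, which are chemically inequivalent.
Working through the distinct placements yields 3 geometric isomers: py both equatorial; py one axial, one equatorial; py both axial.

3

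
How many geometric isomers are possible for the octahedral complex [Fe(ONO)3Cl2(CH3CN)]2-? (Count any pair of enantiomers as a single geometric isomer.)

The distinct arrangements are (3 in all): ONO mer, Cl cis; ONO mer, Cl trans; ONO fac, Cl cis.

3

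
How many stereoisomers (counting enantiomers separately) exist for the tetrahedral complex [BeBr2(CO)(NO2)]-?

1

In a tetrahedral complex all four positions are equivalent and every pair of ligands is adjacent — there is no cis/trans distinction.
Only one geometric arrangement is possible.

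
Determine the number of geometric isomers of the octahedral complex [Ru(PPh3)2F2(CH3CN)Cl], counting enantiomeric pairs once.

Working through the distinct placements yields 6 geometric isomers: PPh3 trans, F trans; PPh3 cis, F cis (3 arrangements, 2 chiral); PPh3 trans, F cis; PPh3 cis, F trans.

6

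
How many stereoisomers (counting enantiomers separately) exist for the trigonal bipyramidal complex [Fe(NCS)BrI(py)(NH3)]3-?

20

In a trigonal bipyramid the two axial positions differ from the three equatorial ones.
Exhaustive case analysis gives 10 geometric isomers.
Of these, 10 lack any improper symmetry element and so occur as enantiomeric pairs, giving 10 + 10 = 20 stereoisomers in total.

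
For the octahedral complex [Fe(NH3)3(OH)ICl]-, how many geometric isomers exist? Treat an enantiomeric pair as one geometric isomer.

The six octahedral sites form three mutually perpendicular trans pairs.
There are 4 geometric isomers: NH3 mer (3 arrangements); NH3 fac (chiral).

4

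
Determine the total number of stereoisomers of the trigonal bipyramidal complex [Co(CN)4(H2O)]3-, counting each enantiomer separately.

2

A trigonal bipyramid has two axial and three equatorial sites, which are chemically inequivalent.
Systematic placement gives 2 geometric isomers: H2O equatorial; H2O axial.
Each arrangement has an internal mirror plane or centre of symmetry, so none is chiral.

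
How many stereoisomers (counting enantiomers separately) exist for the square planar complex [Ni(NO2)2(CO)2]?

2

Working through the distinct placements yields 2 geometric isomers: NO2 cis; NO2 trans.
Each arrangement has an internal mirror plane or centre of symmetry, so none is chiral.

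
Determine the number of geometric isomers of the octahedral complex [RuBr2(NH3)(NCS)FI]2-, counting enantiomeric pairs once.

Systematic enumeration (placing each ligand type in turn and discarding arrangements equivalent by rotation or reflection) gives 9 geometric isomers.

9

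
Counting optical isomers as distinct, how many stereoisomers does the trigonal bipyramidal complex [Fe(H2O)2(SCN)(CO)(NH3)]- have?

In a trigonal bipyramid the two axial positions differ from the three equatorial ones.
Placing the ligands in turn and identifying arrangements related by rotation or reflection leaves 7 distinct geometric isomers.
Of these, 3 lack any improper symmetry element and so occur as enantiomeric pairs, giving 7 + 3 = 10 stereoisomers in total.

10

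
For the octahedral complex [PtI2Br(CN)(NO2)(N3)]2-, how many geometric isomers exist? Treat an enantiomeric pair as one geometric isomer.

9

The six octahedral sites form three mutually perpendicular trans pairs.
Systematic enumeration (placing each ligand type in turn and discarding arrangements equivalent by rotation or reflection) gives 9 geometric isomers.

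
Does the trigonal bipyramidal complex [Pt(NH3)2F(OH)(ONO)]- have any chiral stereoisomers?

yes

A trigonal bipyramid has two axial and three equatorial sites, which are chemically inequivalent.
Systematic enumeration (placing each ligand type in turn and discarding arrangements equivalent by rotation or reflection) gives 7 geometric isomers.
Of these, 3 lack any improper symmetry element and so occur as enantiomeric pairs, giving 7 + 3 = 10 stereoisomers in total.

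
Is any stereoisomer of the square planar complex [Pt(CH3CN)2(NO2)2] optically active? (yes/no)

no

Systematic placement gives 2 geometric isomers: CH3CN cis; CH3CN trans.
Each arrangement has an internal mirror plane or centre of symmetry, so none is chiral.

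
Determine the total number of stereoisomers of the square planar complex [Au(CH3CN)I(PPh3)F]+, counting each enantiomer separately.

3

In a square planar complex each vertex has one trans partner and two cis neighbours.
The distinct arrangements are (3 in all): (CH3CN/I trans, F/PPh3 trans); (CH3CN/PPh3 trans, F/I trans); (CH3CN/F trans, I/PPh3 trans).
Each arrangement has an internal mirror plane or centre of symmetry, so none is chiral.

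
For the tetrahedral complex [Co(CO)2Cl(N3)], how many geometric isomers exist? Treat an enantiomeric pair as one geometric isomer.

Only one geometric arrangement is possible.

1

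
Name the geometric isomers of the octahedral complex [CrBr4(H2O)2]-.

cis and trans

The six octahedral sites form three mutually perpendicular trans pairs.
There are 2 geometric isomers: H2O trans; H2O cis.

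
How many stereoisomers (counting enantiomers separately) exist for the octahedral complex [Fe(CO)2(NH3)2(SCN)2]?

6

The six octahedral sites form three mutually perpendicular trans pairs.
Systematic placement gives 5 geometric isomers: CO trans, NH3 trans, SCN trans; CO trans, NH3 cis, SCN cis; CO cis, NH3 cis, SCN trans; CO cis, NH3 cis, SCN cis (chiral); CO cis, NH3 trans, SCN cis.
One of these lacks any improper symmetry element and so occurs as an enantiomeric pair, giving 5 + 1 = 6 stereoisomers in total.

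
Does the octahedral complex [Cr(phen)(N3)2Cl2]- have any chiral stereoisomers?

The six octahedral sites form three mutually perpendicular trans pairs.
Each phen is bidentate and must span two cis positions.
Systematic placement gives 3 geometric isomers: N3 cis, Cl trans; N3 cis, Cl cis (chiral); N3 trans, Cl cis.
One of these lacks any improper symmetry element and so occurs as an enantiomeric pair, giving 3 + 1 = 4 stereoisomers in total.

yes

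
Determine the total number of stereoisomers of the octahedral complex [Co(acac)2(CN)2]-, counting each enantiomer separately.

3

Each acac is bidentate and must span two cis positions.
There are 2 geometric isomers: CN trans; CN cis (chiral).
One of these lacks any improper symmetry element and so occurs as an enantiomeric pair, giving 2 + 1 = 3 stereoisomers in total.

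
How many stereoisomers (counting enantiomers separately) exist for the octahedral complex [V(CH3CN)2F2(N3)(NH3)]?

The six octahedral sites form three mutually perpendicular trans pairs.
The distinct arrangements are (6 in all): CH3CN trans, F trans; CH3CN trans, F cis; CH3CN cis, F cis (3 arrangements, 2 chiral); CH3CN cis, F trans.
Of these, 2 lack any improper symmetry element and so occur as enantiomeric pairs, giving 6 + 2 = 8 stereoisomers in total.

8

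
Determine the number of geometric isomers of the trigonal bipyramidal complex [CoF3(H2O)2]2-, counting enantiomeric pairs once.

A trigonal bipyramid has two axial and three equatorial sites, which are chemically inequivalent.
The distinct arrangements are (3 in all): H2O both equatorial; H2O one axial, one equatorial; H2O both axial.

3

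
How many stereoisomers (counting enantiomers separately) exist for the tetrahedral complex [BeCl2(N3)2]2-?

1

Only one geometric arrangement is possible.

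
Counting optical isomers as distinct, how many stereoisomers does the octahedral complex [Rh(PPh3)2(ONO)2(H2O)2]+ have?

The six octahedral sites form three mutually perpendicular trans pairs.
Systematic placement gives 5 geometric isomers: PPh3 trans, ONO trans, H2O trans; PPh3 cis, ONO cis, H2O trans; PPh3 trans, ONO cis, H2O cis; PPh3 cis, ONO cis, H2O cis (chiral); PPh3 cis, ONO trans, H2O cis.
One of these lacks any improper symmetry element and so occurs as an enantiomeric pair, giving 5 + 1 = 6 stereoisomers in total.

6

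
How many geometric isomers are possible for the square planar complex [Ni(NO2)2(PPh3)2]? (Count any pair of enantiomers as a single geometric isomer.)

In a square planar complex each vertex has one trans partner and two cis neighbours.
There are 2 geometric isomers: NO2 cis; NO2 trans.

2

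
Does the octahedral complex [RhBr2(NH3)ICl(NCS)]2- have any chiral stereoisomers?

An octahedron has six vertices in three trans pairs; every non-trans pair is cis.
Placing the ligands in turn and identifying arrangements related by rotation or reflection leaves 9 distinct geometric isomers.
Of these, 6 lack any improper symmetry element and so occur as enantiomeric pairs, giving 9 + 6 = 15 stereoisomers in total.

yes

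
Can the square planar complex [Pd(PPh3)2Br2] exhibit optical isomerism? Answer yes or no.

no

A square has two trans pairs of vertices; adjacent vertices are cis.
Systematic placement gives 2 geometric isomers: PPh3 cis; PPh3 trans.
Each arrangement has an internal mirror plane or centre of symmetry, so none is chiral.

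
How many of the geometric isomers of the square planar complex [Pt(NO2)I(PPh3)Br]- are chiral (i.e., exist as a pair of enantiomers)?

0

Working through the distinct placements yields 3 geometric isomers: (Br/NO2 trans, I/PPh3 trans); (Br/PPh3 trans, I/NO2 trans); (Br/I trans, NO2/PPh3 trans).
Each arrangement has an internal mirror plane or centre of symmetry, so none is chiral.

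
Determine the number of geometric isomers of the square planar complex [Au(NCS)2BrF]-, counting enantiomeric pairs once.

2

In a square planar complex each vertex has one trans partner and two cis neighbours.
Systematic placement gives 2 geometric isomers: NCS cis; NCS trans.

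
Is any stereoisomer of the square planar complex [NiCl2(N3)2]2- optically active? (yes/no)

no

Systematic placement gives 2 geometric isomers: Cl cis; Cl trans.
Each arrangement has an internal mirror plane or centre of symmetry, so none is chiral.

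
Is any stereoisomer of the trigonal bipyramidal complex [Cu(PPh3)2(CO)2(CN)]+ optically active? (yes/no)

Placing the ligands in turn and identifying arrangements related by rotation or reflection leaves 5 distinct geometric isomers.
One of these lacks any improper symmetry element and so occurs as an enantiomeric pair, giving 5 + 1 = 6 stereoisomers in total.

yes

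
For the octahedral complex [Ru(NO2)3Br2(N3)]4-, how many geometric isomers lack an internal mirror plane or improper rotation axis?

The distinct arrangements are (3 in all): NO2 mer, Br trans; NO2 mer, Br cis; NO2 fac, Br cis.
Each arrangement has an internal mirror plane or centre of symmetry, so none is chiral.

0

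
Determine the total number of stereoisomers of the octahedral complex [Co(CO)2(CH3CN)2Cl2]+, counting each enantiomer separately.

The six octahedral sites form three mutually perpendicular trans pairs.
The distinct arrangements are (5 in all): CO trans, CH3CN trans, Cl trans; CO cis, CH3CN trans, Cl cis; CO cis, CH3CN cis, Cl trans; CO cis, CH3CN cis, Cl cis (chiral); CO trans, CH3CN cis, Cl cis.
One of these lacks any improper symmetry element and so occurs as an enantiomeric pair, giving 5 + 1 = 6 stereoisomers in total.

6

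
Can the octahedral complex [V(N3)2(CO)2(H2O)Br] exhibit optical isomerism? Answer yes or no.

yes

The distinct arrangements are (6 in all): N3 trans, CO cis; N3 cis, CO cis (3 arrangements, 2 chiral); N3 trans, CO trans; N3 cis, CO trans.
Of these, 2 lack any improper symmetry element and so occur as enantiomeric pairs, giving 6 + 2 = 8 stereoisomers in total.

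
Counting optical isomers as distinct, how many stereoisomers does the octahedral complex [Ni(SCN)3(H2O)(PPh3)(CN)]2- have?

5

In an octahedral complex each vertex has one trans partner and four cis neighbours.
The distinct arrangements are (4 in all): SCN mer (3 arrangements); SCN fac (chiral).
One of these lacks any improper symmetry element and so occurs as an enantiomeric pair, giving 4 + 1 = 5 stereoisomers in total.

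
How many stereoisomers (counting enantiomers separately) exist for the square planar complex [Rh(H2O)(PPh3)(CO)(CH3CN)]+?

3

A square has two trans pairs of vertices; adjacent vertices are cis.
Working through the distinct placements yields 3 geometric isomers: (CH3CN/H2O trans, CO/PPh3 trans); (CH3CN/PPh3 trans, CO/H2O trans); (CH3CN/CO trans, H2O/PPh3 trans).
Each arrangement has an internal mirror plane or centre of symmetry, so none is chiral.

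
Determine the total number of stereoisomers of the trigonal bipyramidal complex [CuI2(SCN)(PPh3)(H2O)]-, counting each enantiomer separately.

10

A trigonal bipyramid has two axial and three equatorial sites, which are chemically inequivalent.
Placing the ligands in turn and identifying arrangements related by rotation or reflection leaves 7 distinct geometric isomers.
Of these, 3 lack any improper symmetry element and so occur as enantiomeric pairs, giving 7 + 3 = 10 stereoisomers in total.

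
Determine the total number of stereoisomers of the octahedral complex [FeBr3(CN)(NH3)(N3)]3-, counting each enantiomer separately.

An octahedron has six vertices in three trans pairs; every non-trans pair is cis.
The distinct arrangements are (4 in all): Br mer (3 arrangements); Br fac (chiral).
One of these lacks any improper symmetry element and so occurs as an enantiomeric pair, giving 4 + 1 = 5 stereoisomers in total.

5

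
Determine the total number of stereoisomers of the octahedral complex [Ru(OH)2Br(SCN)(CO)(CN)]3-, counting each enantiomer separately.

In an octahedral complex each vertex has one trans partner and four cis neighbours.
Exhaustive case analysis gives 9 geometric isomers.
Of these, 6 lack any improper symmetry element and so occur as enantiomeric pairs, giving 9 + 6 = 15 stereoisomers in total.

15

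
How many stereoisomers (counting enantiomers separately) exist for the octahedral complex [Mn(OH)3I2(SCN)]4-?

3

Systematic placement gives 3 geometric isomers: OH mer, I trans; OH fac, I cis; OH mer, I cis.
Each arrangement has an internal mirror plane or centre of symmetry, so none is chiral.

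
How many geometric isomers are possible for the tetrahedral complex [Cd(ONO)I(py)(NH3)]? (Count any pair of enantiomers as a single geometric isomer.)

In a tetrahedral complex all four positions are equivalent and every pair of ligands is adjacent — there is no cis/trans distinction.
Only one geometric arrangement is possible; it has no improper symmetry element, so it exists as a pair of enantiomers (2 stereoisomers).

1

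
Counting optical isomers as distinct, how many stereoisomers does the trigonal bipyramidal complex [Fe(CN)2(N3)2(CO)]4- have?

In a trigonal bipyramid the two axial positions differ from the three equatorial ones.
Placing the ligands in turn and identifying arrangements related by rotation or reflection leaves 5 distinct geometric isomers.
One of these lacks any improper symmetry element and so occurs as an enantiomeric pair, giving 5 + 1 = 6 stereoisomers in total.

6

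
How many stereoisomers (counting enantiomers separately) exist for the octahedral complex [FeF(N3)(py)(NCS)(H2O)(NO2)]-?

30

In an octahedral complex each vertex has one trans partner and four cis neighbours.
Exhaustive case analysis gives 15 geometric isomers.
Of these, 15 lack any improper symmetry element and so occur as enantiomeric pairs, giving 15 + 15 = 30 stereoisomers in total.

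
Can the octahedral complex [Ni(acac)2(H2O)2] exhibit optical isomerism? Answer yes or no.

The six octahedral sites form three mutually perpendicular trans pairs.
Each acac is bidentate and must span two cis positions.
Systematic placement gives 2 geometric isomers: H2O trans; H2O cis (chiral).
One of these lacks any improper symmetry element and so occurs as an enantiomeric pair, giving 2 + 1 = 3 stereoisomers in total.

yes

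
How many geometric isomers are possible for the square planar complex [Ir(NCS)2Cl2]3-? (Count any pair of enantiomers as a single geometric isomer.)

A square has two trans pairs of vertices; adjacent vertices are cis.
Working through the distinct placements yields 2 geometric isomers: NCS cis; NCS trans.

2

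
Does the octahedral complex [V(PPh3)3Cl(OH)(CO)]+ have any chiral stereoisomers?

yes

In an octahedral complex each vertex has one trans partner and four cis neighbours.
Systematic placement gives 4 geometric isomers: PPh3 mer (3 arrangements); PPh3 fac (chiral).
One of these lacks any improper symmetry element and so occurs as an enantiomeric pair, giving 4 + 1 = 5 stereoisomers in total.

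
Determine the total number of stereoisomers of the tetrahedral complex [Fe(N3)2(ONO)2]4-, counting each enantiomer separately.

1

In a tetrahedral complex all four positions are equivalent and every pair of ligands is adjacent — there is no cis/trans distinction.
Only one geometric arrangement is possible.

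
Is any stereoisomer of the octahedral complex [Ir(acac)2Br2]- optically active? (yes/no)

Each acac is bidentate and must span two cis positions.
The distinct arrangements are (2 in all): Br trans; Br cis (chiral).
One of these lacks any improper symmetry element and so occurs as an enantiomeric pair, giving 2 + 1 = 3 stereoisomers in total.

yes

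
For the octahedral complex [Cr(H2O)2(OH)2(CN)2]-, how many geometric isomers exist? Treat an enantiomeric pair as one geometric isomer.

5

The six octahedral sites form three mutually perpendicular trans pairs.
Systematic placement gives 5 geometric isomers: H2O trans, OH trans, CN trans; H2O cis, OH cis, CN trans; H2O cis, OH trans, CN cis; H2O cis, OH cis, CN cis (chiral); H2O trans, OH cis, CN cis.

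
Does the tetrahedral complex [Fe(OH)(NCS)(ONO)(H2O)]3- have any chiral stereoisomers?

yes

In a tetrahedral complex all four positions are equivalent and every pair of ligands is adjacent — there is no cis/trans distinction.
Only one geometric arrangement is possible; it has no improper symmetry element, so it exists as a pair of enantiomers (2 stereoisomers).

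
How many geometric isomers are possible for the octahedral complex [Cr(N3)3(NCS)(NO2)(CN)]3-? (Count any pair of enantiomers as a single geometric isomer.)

4

An octahedron has six vertices in three trans pairs; every non-trans pair is cis.
The distinct arrangements are (4 in all): N3 mer (3 arrangements); N3 fac (chiral).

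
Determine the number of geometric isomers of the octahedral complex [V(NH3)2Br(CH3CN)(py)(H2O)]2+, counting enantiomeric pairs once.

In an octahedral complex each vertex has one trans partner and four cis neighbours.
Placing the ligands in turn and identifying arrangements related by rotation or reflection leaves 9 distinct geometric isomers.

9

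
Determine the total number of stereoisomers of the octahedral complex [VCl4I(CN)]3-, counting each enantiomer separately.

The distinct arrangements are (2 in all): I and CN mutually cis; I and CN mutually trans.
Each arrangement has an internal mirror plane or centre of symmetry, so none is chiral.

2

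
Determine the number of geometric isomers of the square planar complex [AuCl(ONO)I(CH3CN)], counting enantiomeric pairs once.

3

There are 3 geometric isomers: (CH3CN/I trans, Cl/ONO trans); (CH3CN/ONO trans, Cl/I trans); (CH3CN/Cl trans, I/ONO trans).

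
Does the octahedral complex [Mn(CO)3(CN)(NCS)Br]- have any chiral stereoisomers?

The distinct arrangements are (4 in all): CO mer (3 arrangements); CO fac (chiral).
One of these lacks any improper symmetry element and so occurs as an enantiomeric pair, giving 4 + 1 = 5 stereoisomers in total.

yes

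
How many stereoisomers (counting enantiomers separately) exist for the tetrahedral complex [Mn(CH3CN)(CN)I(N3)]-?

2

In a tetrahedral complex all four positions are equivalent and every pair of ligands is adjacent — there is no cis/trans distinction.
Only one geometric arrangement is possible; it has no improper symmetry element, so it exists as a pair of enantiomers (2 stereoisomers).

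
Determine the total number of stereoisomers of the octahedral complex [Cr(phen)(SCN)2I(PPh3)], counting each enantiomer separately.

6

An octahedron has six vertices in three trans pairs; every non-trans pair is cis.
Each phen is bidentate and must span two cis positions.
Systematic placement gives 4 geometric isomers: SCN cis (3 arrangements, 2 chiral); SCN trans.
Of these, 2 lack any improper symmetry element and so occur as enantiomeric pairs, giving 4 + 2 = 6 stereoisomers in total.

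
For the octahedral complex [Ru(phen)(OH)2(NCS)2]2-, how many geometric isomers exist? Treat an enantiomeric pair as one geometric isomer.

3

In an octahedral complex each vertex has one trans partner and four cis neighbours.
Each phen is bidentate and must span two cis positions.
The distinct arrangements are (3 in all): OH cis, NCS trans; OH cis, NCS cis (chiral); OH trans, NCS cis.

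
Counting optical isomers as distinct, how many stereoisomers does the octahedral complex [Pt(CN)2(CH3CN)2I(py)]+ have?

8

An octahedron has six vertices in three trans pairs; every non-trans pair is cis.
Systematic placement gives 6 geometric isomers: CN trans, CH3CN trans; CN cis, CH3CN trans; CN cis, CH3CN cis (3 arrangements, 2 chiral); CN trans, CH3CN cis.
Of these, 2 lack any improper symmetry element and so occur as enantiomeric pairs, giving 6 + 2 = 8 stereoisomers in total.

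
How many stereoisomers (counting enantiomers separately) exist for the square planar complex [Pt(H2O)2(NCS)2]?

2

In a square planar complex each vertex has one trans partner and two cis neighbours.
The distinct arrangements are (2 in all): H2O cis; H2O trans.
Each arrangement has an internal mirror plane or centre of symmetry, so none is chiral.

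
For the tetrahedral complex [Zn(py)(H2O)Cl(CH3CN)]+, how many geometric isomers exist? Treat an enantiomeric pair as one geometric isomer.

1

All four vertices of a tetrahedron are equivalent and mutually adjacent, so cis/trans isomerism cannot arise.
Only one geometric arrangement is possible; it has no improper symmetry element, so it exists as a pair of enantiomers (2 stereoisomers).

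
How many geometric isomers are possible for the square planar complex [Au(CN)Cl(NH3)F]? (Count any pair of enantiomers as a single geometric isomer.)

3

Working through the distinct placements yields 3 geometric isomers: (CN/F trans, Cl/NH3 trans); (CN/NH3 trans, Cl/F trans); (CN/Cl trans, F/NH3 trans).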